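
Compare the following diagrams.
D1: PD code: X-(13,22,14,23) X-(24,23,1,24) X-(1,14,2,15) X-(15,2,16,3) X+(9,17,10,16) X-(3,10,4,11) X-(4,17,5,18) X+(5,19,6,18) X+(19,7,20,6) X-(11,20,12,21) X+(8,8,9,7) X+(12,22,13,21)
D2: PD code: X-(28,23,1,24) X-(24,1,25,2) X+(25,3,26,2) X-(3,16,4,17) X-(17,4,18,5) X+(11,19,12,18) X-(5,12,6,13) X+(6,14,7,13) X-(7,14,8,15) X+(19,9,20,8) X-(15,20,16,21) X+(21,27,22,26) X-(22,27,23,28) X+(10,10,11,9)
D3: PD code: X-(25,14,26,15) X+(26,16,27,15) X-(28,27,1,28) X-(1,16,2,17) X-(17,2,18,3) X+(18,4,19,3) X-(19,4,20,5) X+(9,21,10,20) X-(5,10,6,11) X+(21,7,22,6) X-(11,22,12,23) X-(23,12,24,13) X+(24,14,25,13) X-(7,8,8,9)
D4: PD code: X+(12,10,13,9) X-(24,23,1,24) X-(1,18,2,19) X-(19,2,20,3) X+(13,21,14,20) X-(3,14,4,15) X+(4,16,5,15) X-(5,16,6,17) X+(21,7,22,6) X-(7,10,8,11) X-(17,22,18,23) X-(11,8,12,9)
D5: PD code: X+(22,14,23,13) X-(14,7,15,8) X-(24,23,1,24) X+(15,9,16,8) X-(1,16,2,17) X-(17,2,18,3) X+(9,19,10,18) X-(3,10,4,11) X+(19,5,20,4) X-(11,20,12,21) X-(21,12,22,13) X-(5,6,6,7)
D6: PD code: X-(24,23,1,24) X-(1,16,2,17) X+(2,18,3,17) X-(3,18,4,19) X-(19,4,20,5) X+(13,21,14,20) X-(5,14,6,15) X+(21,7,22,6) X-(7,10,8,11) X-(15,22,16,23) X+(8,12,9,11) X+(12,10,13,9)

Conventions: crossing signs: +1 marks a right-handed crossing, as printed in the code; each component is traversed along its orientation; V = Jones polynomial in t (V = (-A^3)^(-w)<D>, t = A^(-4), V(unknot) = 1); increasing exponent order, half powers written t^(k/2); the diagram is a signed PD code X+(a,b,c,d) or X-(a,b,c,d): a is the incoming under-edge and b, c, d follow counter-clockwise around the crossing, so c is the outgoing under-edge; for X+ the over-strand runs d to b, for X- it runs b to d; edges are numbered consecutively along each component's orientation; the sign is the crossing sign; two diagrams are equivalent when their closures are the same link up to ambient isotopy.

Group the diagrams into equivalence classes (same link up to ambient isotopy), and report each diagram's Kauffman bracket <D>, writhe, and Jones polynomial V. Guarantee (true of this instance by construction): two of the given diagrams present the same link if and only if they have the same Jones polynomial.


classes: {D1, D2, D3, D4, D5, D6}
V(D1) = t^-5 - 2t^-4 + 2t^-3 - 2t^-2 + 2t^-1 - 1 + t  [12 crossings, <D> = A^-10 - A^-6 + 2A^-2 - 2A^2 + 2A^6 - 2A^10 + A^14, w = -2]
V(D2) = t^-5 - 2t^-4 + 2t^-3 - 2t^-2 + 2t^-1 - 1 + t  (w -2, c 14, <D> = A^-10 - A^-6 + 2A^-2 - 2A^2 + 2A^6 - 2A^10 + A^14)
D3 (bracket A^-16 - A^-12 + 2A^-8 - 2A^-4 + 2 - 2A^4 + A^8; 14 crossings at w = -4): V = t^-5 - 2t^-4 + 2t^-3 - 2t^-2 + 2t^-1 - 1 + t
V(D4) = t^-5 - 2t^-4 + 2t^-3 - 2t^-2 + 2t^-1 - 1 + t  (w -4, c 12, <D> = A^-16 - A^-12 + 2A^-8 - 2A^-4 + 2 - 2A^4 + A^8)
V(D5) = t^-5 - 2t^-4 + 2t^-3 - 2t^-2 + 2t^-1 - 1 + t  [12 crossings, <D> = A^-16 - A^-12 + 2A^-8 - 2A^-4 + 2 - 2A^4 + A^8, w = -4]
V(D6) = t^-5 - 2t^-4 + 2t^-3 - 2t^-2 + 2t^-1 - 1 + t  [12 crossings, <D> = A^-10 - A^-6 + 2A^-2 - 2A^2 + 2A^6 - 2A^10 + A^14, w = -2]
note: all 6 diagrams share one V(t), hence one class


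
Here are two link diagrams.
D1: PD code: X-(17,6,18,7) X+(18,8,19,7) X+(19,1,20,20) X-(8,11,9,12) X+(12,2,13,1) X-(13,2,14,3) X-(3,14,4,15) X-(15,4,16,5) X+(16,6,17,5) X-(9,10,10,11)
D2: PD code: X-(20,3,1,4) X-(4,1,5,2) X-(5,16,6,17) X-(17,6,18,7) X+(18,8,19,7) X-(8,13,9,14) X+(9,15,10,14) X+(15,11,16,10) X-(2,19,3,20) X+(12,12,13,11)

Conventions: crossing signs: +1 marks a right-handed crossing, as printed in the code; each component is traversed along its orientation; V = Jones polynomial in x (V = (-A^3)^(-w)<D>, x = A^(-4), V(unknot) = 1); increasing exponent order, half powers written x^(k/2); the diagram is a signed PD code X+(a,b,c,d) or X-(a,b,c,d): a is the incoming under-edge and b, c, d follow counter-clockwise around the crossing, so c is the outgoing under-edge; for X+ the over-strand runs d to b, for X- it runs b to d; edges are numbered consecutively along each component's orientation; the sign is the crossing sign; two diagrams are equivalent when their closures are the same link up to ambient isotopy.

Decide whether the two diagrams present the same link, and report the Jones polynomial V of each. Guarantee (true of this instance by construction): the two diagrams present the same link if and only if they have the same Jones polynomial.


equivalent: no
D1 (bracket A^-6; 10 crossings at w = -2): V = 1
V(D2) = -x^-4 + x^-3 + x^-1  [10 crossings, <D> = A^-2 + A^6 - A^10, w = -2]
observation: 2 classes among 2 diagrams; unequal V(x) rules out equality


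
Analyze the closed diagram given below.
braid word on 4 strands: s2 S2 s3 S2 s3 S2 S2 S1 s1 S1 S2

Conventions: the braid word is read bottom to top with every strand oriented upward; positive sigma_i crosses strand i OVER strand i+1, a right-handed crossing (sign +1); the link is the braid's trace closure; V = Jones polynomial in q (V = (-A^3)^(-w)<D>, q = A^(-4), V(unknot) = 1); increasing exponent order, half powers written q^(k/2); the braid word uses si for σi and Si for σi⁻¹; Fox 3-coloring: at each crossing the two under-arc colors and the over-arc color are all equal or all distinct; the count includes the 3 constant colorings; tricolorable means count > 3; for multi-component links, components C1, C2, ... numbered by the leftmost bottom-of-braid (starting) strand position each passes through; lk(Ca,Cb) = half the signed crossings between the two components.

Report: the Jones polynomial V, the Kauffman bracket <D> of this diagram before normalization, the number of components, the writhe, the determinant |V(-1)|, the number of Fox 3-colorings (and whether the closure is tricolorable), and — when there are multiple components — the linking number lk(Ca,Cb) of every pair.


Jones polynomial: V(q) = q^-5 - 2q^-4 + 2q^-3 - 2q^-2 + 2q^-1 - 1 + q
<D> = -A^-13 + A^-9 - 2A^-5 + 2A^-1 - 2A^3 + 2A^7 - A^11; writhe -3
components 1, writhe -3 (11 crossings)
3-colorings: 3 of 3^11, det 11 — not tricolorable
note: the span of V is 6, forcing >= 6 crossings in any diagram


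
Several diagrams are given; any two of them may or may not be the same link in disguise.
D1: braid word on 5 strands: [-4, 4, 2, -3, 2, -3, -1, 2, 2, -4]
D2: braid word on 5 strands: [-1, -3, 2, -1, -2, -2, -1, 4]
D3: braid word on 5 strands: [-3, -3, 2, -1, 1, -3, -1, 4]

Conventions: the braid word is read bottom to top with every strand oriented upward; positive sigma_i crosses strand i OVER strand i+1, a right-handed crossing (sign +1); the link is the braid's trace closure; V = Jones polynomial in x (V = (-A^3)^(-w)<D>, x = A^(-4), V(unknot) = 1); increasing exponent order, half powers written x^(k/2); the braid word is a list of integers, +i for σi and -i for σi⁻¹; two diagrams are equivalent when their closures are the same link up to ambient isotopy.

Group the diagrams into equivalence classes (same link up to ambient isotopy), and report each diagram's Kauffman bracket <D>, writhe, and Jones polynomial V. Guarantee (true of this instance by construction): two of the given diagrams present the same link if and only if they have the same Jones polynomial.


equivalence classes: {D1} | {D2} | {D3}
D1 (bracket A^-20 - 2A^-16 + 2A^-12 - 2A^-8 + 2A^-4 - 1 + A^4; 10 crossings at w = 0): V = x^-1 - 1 + 2x - 2x^2 + 2x^3 - 2x^4 + x^5
D2 (bracket A^-8 - A^-4 + 2 - A^4 + A^8 - A^12; 8 crossings at w = -4): V = -x^-6 + x^-5 - x^-4 + 2x^-3 - x^-2 + x^-1
V(D3) = -x^-4 + x^-3 + x^-1  [8 crossings, <D> = A^-2 + A^6 - A^10, w = -2]
key observation: comparing 3 Jones polynomials yields 3 groups


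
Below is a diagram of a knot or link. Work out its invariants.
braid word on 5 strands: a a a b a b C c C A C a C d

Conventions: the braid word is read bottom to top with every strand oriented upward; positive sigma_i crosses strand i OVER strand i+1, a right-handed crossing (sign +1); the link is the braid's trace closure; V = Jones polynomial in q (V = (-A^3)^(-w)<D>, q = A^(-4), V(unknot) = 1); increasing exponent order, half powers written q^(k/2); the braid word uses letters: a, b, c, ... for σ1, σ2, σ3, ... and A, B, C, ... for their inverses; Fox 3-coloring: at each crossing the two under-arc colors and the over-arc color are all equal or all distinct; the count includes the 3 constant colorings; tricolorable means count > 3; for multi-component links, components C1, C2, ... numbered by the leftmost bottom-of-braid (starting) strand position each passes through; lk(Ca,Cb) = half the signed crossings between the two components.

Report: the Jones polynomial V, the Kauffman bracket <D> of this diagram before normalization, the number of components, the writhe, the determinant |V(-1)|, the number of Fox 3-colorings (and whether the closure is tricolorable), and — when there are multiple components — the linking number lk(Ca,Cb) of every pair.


V(q) = -q^-2 + q^-1 - 1 + 3q - 2q^2 + 3q^3 - 2q^4 + q^5 - q^6
bracket: -A^-12 + A^-8 - 2A^-4 + 3 - 2A^4 + 3A^8 - A^12 + A^16 - A^20, w = +4
1 component, writhe +4, over 14 crossings
det 15, colorings 9 of 3^14 — tricolorable
observation: w = +4 shifts under R1 moves; the (-A^3)^(-4) factor cancels that in V


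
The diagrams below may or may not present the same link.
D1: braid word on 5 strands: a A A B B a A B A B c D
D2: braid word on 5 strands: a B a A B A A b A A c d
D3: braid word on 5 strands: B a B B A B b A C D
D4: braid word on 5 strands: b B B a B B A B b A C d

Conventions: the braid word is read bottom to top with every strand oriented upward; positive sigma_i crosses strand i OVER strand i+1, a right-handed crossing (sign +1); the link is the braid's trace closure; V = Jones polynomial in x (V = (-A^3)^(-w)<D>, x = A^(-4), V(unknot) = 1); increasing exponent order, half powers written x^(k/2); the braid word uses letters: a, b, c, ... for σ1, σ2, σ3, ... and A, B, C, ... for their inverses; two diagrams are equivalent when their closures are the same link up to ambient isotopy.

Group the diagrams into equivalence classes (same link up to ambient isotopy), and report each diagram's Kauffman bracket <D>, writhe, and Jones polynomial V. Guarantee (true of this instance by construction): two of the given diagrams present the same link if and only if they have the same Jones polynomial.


equivalence classes: {D1} | {D2, D3, D4}
D1 (bracket A^-10 + A^-2 - A^2 + A^6 - A^10; 12 crossings at w = -6): V = -x^-7 + x^-6 - x^-5 + x^-4 + x^-2
D2 (bracket A^-2 - A^2 + 2A^6 - A^10 + A^14 - A^18; 12 crossings at w = -2): V = -x^-6 + x^-5 - x^-4 + 2x^-3 - x^-2 + x^-1
D3 (bracket A^-14 - A^-10 + 2A^-6 - A^-2 + A^2 - A^6; 10 crossings at w = -6): V = -x^-6 + x^-5 - x^-4 + 2x^-3 - x^-2 + x^-1
V(D4) = -x^-6 + x^-5 - x^-4 + 2x^-3 - x^-2 + x^-1  (w -4, c 12, <D> = A^-8 - A^-4 + 2 - A^4 + A^8 - A^12)
key observation: V(x) takes 2 values over 4 diagrams, fixing the grouping


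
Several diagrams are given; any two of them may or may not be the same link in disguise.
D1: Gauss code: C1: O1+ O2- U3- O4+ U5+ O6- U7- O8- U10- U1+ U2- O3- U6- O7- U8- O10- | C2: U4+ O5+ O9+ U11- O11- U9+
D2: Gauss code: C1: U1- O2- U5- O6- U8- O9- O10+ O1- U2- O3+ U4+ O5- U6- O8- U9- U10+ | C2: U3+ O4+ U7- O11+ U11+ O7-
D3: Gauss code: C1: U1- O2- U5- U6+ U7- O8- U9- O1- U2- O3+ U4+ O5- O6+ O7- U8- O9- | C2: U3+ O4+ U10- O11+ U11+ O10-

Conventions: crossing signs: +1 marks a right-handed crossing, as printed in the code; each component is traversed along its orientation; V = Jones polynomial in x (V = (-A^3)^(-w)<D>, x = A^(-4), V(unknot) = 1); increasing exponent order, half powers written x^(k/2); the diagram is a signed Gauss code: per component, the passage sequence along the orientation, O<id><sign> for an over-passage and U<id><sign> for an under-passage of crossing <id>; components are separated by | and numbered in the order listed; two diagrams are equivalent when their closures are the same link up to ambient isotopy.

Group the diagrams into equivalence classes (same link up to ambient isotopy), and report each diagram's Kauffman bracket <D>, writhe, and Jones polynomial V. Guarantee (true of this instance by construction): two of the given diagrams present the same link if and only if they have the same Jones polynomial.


classes: {D1, D2, D3}
V(D1) = x^(-13/2) - x^(-11/2) + 2x^(-9/2) - 2x^(-7/2) + x^(-5/2) - 2x^(-3/2) - x^(1/2)  [11 crossings, <D> = A^-11 + 2A^-3 - A + 2A^5 - 2A^9 + A^13 - A^17, w = -3]
V(D2) = x^(-13/2) - x^(-11/2) + 2x^(-9/2) - 2x^(-7/2) + x^(-5/2) - 2x^(-3/2) - x^(1/2)  (w -3, c 11, <D> = A^-11 + 2A^-3 - A + 2A^5 - 2A^9 + A^13 - A^17)
D3 (bracket A^-11 + 2A^-3 - A + 2A^5 - 2A^9 + A^13 - A^17; 11 crossings at w = -3): V = x^(-13/2) - x^(-11/2) + 2x^(-9/2) - 2x^(-7/2) + x^(-5/2) - 2x^(-3/2) - x^(1/2)
note: one V(x) for all 3 diagrams — one class (guaranteed)


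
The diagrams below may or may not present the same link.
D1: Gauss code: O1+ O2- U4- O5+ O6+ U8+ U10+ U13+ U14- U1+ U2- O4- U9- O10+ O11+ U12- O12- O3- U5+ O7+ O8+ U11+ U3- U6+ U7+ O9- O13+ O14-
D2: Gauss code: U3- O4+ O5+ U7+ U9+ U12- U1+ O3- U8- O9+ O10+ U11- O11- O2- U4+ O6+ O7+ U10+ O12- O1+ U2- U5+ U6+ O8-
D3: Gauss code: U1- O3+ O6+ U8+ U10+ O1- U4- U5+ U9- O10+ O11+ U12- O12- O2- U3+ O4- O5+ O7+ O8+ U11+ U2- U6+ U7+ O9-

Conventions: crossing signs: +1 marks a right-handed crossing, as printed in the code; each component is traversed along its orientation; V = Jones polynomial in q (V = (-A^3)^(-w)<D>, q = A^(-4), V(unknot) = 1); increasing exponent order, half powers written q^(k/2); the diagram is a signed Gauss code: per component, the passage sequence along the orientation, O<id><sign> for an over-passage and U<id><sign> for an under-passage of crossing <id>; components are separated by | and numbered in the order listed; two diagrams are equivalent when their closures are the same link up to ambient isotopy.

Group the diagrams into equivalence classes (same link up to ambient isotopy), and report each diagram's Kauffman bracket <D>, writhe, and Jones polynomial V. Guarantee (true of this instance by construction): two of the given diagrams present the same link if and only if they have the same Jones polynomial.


grouping into links: {D1, D2, D3}
V(D1) = q^-1 - 1 + 2q - 2q^2 + 2q^3 - 2q^4 + q^5  (w +2, c 14, <D> = A^-14 - 2A^-10 + 2A^-6 - 2A^-2 + 2A^2 - A^6 + A^10)
D2 (bracket A^-14 - 2A^-10 + 2A^-6 - 2A^-2 + 2A^2 - A^6 + A^10; 12 crossings at w = +2): V = q^-1 - 1 + 2q - 2q^2 + 2q^3 - 2q^4 + q^5
V(D3) = q^-1 - 1 + 2q - 2q^2 + 2q^3 - 2q^4 + q^5  (w +2, c 12, <D> = A^-14 - 2A^-10 + 2A^-6 - 2A^-2 + 2A^2 - A^6 + A^10)
key observation: one V(q) for all 3 diagrams — one class (guaranteed)


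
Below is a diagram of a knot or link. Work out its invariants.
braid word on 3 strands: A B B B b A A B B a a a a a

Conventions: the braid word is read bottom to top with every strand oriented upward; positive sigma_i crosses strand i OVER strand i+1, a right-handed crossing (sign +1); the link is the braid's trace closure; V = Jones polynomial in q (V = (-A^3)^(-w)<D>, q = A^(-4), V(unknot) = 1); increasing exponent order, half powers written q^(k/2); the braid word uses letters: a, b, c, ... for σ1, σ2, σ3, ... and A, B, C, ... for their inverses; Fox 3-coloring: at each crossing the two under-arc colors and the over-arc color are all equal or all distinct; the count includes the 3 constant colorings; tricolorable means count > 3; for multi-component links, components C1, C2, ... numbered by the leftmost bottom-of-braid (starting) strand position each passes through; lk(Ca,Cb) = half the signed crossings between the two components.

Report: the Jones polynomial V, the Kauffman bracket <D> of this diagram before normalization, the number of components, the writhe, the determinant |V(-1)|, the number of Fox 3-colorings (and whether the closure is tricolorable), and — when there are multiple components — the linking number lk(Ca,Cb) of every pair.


Jones polynomial: V(q) = q^-6 - 2q^-5 + 3q^-4 - 3q^-3 + 5q^-2 - 3q^-1 + 4 - 2q + q^2
<D> = A^-14 - 2A^-10 + 4A^-6 - 3A^-2 + 5A^2 - 3A^6 + 3A^10 - 2A^14 + A^18; writhe -2
components 3, writhe -2 (14 crossings)
linking number lk(C1,C2) = +1
lk(C1,C3): -2
lk(C2,C3) = 0
3-colorings: 9 of 3^14, det 24 — tricolorable
note: |V(-1)| = 24: so tricolorable, since 3 divides 24


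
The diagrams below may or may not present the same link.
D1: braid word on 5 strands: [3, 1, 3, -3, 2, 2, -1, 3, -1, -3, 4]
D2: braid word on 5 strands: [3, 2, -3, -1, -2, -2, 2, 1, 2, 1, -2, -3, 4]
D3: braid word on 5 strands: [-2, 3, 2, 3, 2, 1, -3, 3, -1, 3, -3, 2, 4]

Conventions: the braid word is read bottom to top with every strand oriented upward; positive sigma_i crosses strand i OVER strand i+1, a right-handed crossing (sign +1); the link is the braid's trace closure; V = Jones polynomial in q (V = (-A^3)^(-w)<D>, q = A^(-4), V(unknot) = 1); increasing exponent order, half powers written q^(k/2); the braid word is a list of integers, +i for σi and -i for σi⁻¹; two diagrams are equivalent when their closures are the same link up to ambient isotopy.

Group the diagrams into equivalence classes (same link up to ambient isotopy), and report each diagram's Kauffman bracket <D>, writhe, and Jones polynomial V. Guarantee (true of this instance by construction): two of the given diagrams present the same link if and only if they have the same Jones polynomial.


classes: {D1} | {D2} | {D3}
V(D1) = -q^(1/2) - q^(5/2)  [11 crossings, <D> = A^-1 + A^7, w = +3]
D2 (bracket A + A^5; 13 crossings at w = +1): V = -q^(-1/2) - q^(1/2)
V(D3) = -q^(1/2) - q^(3/2) - q^(5/2) + q^(9/2)  [13 crossings, <D> = -A^-3 + A^5 + A^9 + A^13, w = +5]
note: 3 classes among 3 diagrams; unequal V(q) rules out equality


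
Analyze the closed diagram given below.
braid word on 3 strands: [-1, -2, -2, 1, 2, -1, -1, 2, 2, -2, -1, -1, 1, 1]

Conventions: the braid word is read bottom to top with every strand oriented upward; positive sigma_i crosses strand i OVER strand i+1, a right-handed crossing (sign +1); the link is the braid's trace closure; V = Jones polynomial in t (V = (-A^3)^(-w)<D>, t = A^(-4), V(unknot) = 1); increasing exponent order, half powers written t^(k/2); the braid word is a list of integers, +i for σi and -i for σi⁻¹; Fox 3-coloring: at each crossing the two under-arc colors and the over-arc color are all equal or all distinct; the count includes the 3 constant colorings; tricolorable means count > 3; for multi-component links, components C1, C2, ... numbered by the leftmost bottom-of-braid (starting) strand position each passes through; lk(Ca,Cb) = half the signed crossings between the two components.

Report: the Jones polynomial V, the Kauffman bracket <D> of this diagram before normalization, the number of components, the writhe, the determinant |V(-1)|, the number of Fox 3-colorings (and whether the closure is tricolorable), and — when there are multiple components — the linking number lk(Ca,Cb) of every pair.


Jones polynomial: V(t) = t^-5 - t^-4 + 2t^-3 - t^-2 + 2t^-1 + t
<D> = A^-10 + 2A^-2 - A^2 + 2A^6 - A^10 + A^14; writhe -2
components 3, writhe -2 (14 crossings)
linking number lk(C1,C2) = 0
lk(C1,C3): -2
lk(C2,C3) = +1
3-colorings: 3 of 3^14, det 8 — not tricolorable
note: w = -2 (over 14 crossings) is diagram-only; (-A^3)^(2) removes it from V


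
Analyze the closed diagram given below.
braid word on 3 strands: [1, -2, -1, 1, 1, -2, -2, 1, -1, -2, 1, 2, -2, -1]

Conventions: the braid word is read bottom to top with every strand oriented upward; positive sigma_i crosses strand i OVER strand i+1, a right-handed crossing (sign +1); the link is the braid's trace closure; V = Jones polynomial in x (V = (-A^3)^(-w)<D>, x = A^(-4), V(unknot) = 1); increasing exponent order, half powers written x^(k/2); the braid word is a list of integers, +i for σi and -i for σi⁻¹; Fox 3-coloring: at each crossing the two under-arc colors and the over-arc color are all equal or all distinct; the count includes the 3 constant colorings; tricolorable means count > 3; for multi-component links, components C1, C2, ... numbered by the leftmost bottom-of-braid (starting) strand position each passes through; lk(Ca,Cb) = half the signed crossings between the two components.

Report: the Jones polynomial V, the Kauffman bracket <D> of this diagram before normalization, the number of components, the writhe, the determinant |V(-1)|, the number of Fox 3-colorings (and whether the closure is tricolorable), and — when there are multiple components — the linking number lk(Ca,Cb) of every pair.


Jones polynomial: V(x) = x^-5 - 2x^-4 + 2x^-3 - 2x^-2 + 2x^-1 - 1 + x
<D> = A^-10 - A^-6 + 2A^-2 - 2A^2 + 2A^6 - 2A^10 + A^14; writhe -2
components 1, writhe -2 (14 crossings)
3-colorings: 3 of 3^14, det 11 — not tricolorable
note: |V(-1)| = 11: so not tricolorable, since 3 does not divide 11


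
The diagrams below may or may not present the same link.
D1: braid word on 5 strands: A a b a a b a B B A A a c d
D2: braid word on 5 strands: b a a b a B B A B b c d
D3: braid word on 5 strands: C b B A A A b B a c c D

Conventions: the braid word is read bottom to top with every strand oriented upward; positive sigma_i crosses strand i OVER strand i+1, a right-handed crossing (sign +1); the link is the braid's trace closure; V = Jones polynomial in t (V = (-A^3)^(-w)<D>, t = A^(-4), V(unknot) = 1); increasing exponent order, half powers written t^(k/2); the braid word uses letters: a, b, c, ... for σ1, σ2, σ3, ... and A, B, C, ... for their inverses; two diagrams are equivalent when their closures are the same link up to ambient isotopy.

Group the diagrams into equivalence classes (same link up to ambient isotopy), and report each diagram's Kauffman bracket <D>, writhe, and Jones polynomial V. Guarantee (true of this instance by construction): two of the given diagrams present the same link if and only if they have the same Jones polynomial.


equivalence classes: {D1, D2} | {D3}
D1 (bracket 1 + A^4 + A^8 + A^12; 14 crossings at w = +4): V = 1 + t + t^2 + t^3
V(D2) = 1 + t + t^2 + t^3  [12 crossings, <D> = 1 + A^4 + A^8 + A^12, w = +4]
V(D3) = t^-3 + t^-2 + t^-1 + 1  [12 crossings, <D> = A^-6 + A^-2 + A^2 + A^6, w = -2]
key observation: 2 classes among 3 diagrams; unequal V(t) rules out equality


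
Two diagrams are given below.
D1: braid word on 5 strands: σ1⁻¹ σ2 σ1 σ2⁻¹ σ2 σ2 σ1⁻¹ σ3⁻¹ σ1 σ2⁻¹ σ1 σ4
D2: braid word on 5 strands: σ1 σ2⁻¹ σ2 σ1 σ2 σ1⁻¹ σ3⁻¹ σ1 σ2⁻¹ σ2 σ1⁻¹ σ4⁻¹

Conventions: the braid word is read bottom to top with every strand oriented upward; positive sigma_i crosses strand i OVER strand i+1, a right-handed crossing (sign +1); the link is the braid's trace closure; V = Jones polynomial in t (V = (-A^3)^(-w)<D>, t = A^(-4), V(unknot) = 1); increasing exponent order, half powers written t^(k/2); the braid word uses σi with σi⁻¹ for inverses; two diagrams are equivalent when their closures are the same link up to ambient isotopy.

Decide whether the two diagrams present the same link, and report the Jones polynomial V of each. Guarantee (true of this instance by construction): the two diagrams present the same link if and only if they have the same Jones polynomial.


equivalent: yes
D1 (bracket A^6; 12 crossings at w = +2): V = 1
D2 (bracket 1; 12 crossings at w = 0): V = 1
key observation: D2 (12 crossings) and D1 (12) are Markov-related braid presentations


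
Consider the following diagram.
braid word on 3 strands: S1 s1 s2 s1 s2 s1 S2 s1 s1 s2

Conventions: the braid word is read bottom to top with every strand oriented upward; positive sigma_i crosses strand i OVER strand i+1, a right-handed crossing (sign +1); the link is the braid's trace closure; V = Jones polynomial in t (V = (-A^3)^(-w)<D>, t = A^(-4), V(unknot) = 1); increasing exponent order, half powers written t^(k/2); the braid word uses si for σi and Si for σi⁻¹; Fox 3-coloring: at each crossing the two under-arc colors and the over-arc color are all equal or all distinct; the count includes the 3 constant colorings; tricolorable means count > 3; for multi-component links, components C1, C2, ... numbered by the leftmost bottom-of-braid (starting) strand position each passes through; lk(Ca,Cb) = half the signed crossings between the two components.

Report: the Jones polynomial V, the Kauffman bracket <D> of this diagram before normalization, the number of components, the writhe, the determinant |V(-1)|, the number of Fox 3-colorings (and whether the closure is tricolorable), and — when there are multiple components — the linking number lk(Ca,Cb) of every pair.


V(t) = t^2 + 2t^4 - 2t^5 + t^6 - 2t^7 + t^8
bracket: A^-14 - 2A^-10 + A^-6 - 2A^-2 + 2A^2 + A^10, w = +6
1 component, writhe +6, over 10 crossings
det 9, colorings 27 of 3^10 — tricolorable
observation: w = +6 shifts under R1 moves; the (-A^3)^(-6) factor cancels that in V


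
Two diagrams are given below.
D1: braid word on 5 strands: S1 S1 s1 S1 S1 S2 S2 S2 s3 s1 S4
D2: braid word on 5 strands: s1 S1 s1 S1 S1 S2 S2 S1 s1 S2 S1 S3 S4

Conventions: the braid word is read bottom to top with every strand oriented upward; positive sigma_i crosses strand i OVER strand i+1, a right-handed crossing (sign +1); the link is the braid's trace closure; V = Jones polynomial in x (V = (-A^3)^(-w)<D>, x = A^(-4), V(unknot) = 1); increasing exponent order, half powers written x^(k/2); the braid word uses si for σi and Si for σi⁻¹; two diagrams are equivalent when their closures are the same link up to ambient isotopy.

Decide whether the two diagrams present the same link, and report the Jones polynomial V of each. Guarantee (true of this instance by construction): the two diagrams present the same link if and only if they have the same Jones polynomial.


same link: yes
V(D1) = x^(-13/2) - x^(-11/2) + x^(-9/2) - 2x^(-7/2) - x^(-3/2)  [11 crossings, <D> = A^-9 + 2A^-1 - A^3 + A^7 - A^11, w = -5]
D2 (bracket A^-15 + 2A^-7 - A^-3 + A - A^5; 13 crossings at w = -7): V = x^(-13/2) - x^(-11/2) + x^(-9/2) - 2x^(-7/2) - x^(-3/2)
note: all 2 diagrams share one V(x), hence one class


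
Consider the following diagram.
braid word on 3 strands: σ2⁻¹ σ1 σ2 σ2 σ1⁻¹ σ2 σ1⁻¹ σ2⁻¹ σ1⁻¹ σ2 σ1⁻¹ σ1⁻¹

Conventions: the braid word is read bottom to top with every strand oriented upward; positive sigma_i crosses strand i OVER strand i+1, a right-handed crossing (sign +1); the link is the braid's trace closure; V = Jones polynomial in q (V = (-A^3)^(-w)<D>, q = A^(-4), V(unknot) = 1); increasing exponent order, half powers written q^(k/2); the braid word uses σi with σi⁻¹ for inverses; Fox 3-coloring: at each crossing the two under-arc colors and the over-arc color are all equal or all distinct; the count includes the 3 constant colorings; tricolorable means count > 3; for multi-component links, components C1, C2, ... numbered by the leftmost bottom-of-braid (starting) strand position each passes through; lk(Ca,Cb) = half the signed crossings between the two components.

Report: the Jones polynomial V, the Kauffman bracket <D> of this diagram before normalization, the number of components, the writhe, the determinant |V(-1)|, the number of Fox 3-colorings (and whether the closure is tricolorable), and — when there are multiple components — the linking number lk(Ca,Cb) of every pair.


Jones polynomial: V(q) = q^-5 - 2q^-4 + 2q^-3 - 2q^-2 + 2q^-1 - 1 + q
<D> = A^-10 - A^-6 + 2A^-2 - 2A^2 + 2A^6 - 2A^10 + A^14; writhe -2
components 1, writhe -2 (12 crossings)
3-colorings: 3 of 3^12, det 11 — not tricolorable
note: V spans 6 powers of q: at least 6 crossings in any diagram


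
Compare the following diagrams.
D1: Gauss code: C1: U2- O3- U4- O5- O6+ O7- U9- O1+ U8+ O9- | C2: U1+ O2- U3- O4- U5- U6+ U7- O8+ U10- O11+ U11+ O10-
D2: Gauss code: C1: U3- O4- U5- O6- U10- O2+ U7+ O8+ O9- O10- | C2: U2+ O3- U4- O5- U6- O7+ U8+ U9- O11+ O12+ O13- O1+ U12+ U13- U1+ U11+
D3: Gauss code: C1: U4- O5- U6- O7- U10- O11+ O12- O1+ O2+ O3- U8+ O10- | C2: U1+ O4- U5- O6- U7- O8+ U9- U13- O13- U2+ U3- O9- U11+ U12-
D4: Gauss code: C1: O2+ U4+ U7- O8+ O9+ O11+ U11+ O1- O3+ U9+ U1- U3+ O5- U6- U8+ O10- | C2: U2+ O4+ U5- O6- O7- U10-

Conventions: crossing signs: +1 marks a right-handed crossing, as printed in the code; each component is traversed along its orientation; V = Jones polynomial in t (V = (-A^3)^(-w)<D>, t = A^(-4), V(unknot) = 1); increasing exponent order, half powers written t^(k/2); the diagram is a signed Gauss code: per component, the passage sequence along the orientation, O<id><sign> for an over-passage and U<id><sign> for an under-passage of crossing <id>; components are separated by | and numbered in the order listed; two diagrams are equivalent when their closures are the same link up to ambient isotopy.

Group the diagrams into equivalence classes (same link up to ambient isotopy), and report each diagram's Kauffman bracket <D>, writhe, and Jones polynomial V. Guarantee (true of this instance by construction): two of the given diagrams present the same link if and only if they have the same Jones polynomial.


classes: {D1, D2, D3} | {D4}
V(D1) = t^(-13/2) - 2t^(-11/2) + 2t^(-9/2) - 3t^(-7/2) + 2t^(-5/2) - 2t^(-3/2) + t^(-1/2) - t^(1/2)  [11 crossings, <D> = A^-11 - A^-7 + 2A^-3 - 2A + 3A^5 - 2A^9 + 2A^13 - A^17, w = -3]
D2 (bracket A^-5 - A^-1 + 2A^3 - 2A^7 + 3A^11 - 2A^15 + 2A^19 - A^23; 13 crossings at w = -1): V = t^(-13/2) - 2t^(-11/2) + 2t^(-9/2) - 3t^(-7/2) + 2t^(-5/2) - 2t^(-3/2) + t^(-1/2) - t^(1/2)
V(D3) = t^(-13/2) - 2t^(-11/2) + 2t^(-9/2) - 3t^(-7/2) + 2t^(-5/2) - 2t^(-3/2) + t^(-1/2) - t^(1/2)  [13 crossings, <D> = A^-17 - A^-13 + 2A^-9 - 2A^-5 + 3A^-1 - 2A^3 + 2A^7 - A^11, w = -5]
D4 (bracket A^5 + A^13; 11 crossings at w = +1): V = -t^(-5/2) - t^(-1/2)
insight: 2 classes among 4 diagrams; unequal V(t) rules out equality


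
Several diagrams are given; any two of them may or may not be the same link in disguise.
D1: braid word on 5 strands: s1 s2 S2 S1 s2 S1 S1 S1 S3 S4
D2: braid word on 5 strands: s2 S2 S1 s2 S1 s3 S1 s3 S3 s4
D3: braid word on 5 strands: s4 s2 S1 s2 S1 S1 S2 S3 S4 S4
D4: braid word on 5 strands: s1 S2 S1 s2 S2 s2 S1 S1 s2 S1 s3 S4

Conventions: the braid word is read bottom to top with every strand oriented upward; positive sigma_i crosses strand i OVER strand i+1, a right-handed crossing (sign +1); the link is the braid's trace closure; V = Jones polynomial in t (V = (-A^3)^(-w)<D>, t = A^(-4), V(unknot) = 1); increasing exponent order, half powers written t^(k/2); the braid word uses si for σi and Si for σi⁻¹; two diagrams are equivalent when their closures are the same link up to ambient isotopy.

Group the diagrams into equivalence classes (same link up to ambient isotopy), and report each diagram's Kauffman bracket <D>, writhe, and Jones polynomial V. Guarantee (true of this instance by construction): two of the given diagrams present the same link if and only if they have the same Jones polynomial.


classes: {D1, D2, D3, D4}
V(D1) = -t^-4 + t^-3 + t^-1  [10 crossings, <D> = A^-8 + 1 - A^4, w = -4]
V(D2) = -t^-4 + t^-3 + t^-1  [10 crossings, <D> = A^4 + A^12 - A^16, w = 0]
V(D3) = -t^-4 + t^-3 + t^-1  (w -4, c 10, <D> = A^-8 + 1 - A^4)
D4 (bracket A^-2 + A^6 - A^10; 12 crossings at w = -2): V = -t^-4 + t^-3 + t^-1
insight: all 4 diagrams share one V(t), hence one class


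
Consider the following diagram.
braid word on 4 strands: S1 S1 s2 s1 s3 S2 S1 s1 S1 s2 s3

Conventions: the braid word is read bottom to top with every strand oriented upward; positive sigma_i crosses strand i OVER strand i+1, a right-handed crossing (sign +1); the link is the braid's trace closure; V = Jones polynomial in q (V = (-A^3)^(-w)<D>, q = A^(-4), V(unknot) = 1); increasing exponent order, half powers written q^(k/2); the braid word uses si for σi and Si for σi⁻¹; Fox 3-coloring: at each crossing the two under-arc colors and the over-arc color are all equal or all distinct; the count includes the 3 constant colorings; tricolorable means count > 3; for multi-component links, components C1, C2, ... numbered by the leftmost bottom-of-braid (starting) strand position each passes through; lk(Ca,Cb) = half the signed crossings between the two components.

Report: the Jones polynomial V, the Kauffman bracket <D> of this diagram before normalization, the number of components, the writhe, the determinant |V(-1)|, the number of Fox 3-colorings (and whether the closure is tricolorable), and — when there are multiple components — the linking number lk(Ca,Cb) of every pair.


V(q) = -q^-3 + 2q^-2 - 2q^-1 + 3 - 2q + 2q^2 - q^3
bracket: A^-9 - 2A^-5 + 2A^-1 - 3A^3 + 2A^7 - 2A^11 + A^15, w = +1
1 component, writhe +1, over 11 crossings
det 13, colorings 3 of 3^11 — not tricolorable
observation: V spans 6 powers of q: at least 6 crossings in any diagram


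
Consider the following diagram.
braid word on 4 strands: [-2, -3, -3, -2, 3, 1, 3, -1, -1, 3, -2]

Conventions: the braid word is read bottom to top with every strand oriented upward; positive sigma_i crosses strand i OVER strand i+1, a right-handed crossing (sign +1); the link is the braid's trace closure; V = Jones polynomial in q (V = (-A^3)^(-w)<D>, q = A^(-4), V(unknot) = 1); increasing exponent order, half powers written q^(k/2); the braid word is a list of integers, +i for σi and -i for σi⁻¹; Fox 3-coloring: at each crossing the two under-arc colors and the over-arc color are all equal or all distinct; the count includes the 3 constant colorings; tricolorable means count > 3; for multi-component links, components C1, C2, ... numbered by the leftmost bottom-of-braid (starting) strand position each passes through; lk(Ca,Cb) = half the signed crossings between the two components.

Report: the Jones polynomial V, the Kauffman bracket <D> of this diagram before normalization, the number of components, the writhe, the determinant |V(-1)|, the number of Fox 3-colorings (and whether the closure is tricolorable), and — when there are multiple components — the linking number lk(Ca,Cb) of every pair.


V(q) = -q^-5 + q^-4 - q^-3 + 2q^-2 - q^-1 + 2 - q
bracket: A^-13 - 2A^-9 + A^-5 - 2A^-1 + A^3 - A^7 + A^11, w = -3
1 component, writhe -3, over 11 crossings
det 9, colorings 9 of 3^11 — tricolorable
observation: the span of V is 6, forcing >= 6 crossings in any diagram


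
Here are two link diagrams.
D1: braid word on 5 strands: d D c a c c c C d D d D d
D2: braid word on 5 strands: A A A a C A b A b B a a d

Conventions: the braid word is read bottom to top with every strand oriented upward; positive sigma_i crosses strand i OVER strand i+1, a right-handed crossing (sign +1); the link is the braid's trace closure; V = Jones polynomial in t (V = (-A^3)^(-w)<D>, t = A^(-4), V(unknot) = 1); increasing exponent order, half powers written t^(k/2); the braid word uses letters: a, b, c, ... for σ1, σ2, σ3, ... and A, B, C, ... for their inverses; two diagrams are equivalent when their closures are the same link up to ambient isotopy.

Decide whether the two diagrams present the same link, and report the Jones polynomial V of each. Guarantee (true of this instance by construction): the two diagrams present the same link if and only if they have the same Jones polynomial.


equivalent: no
V(D1) = -t^(1/2) - t^(3/2) - t^(5/2) + t^(9/2)  (w +5, c 13, <D> = -A^-3 + A^5 + A^9 + A^13)
V(D2) = -t^(-5/2) - t^(-1/2)  (w -1, c 13, <D> = A^-1 + A^7)
why: V(t) takes 2 values over 2 diagrams, fixing the grouping


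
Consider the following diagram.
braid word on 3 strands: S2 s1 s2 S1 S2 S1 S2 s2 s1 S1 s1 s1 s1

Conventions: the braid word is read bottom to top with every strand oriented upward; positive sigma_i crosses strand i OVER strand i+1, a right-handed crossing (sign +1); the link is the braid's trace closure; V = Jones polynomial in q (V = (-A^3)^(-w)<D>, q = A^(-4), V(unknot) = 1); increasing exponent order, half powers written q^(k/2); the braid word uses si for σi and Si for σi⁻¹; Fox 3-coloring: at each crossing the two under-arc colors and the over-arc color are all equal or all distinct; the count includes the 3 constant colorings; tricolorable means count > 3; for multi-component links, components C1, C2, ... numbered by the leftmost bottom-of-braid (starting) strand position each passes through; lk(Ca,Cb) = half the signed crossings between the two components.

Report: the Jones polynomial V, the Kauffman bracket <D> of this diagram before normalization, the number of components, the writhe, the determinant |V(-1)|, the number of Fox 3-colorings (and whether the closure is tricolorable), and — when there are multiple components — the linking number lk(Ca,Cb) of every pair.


V = -q^(-3/2) - 2q^(1/2) + q^(3/2) - q^(5/2) + q^(7/2)
<D> = -A^-11 + A^-7 - A^-3 + 2A + A^9 (w = +1)
2 components over 13 crossings, w = +1
lk(C1,C2): -1
9 Fox colorings among 3^13, |V(-1)| = 6: tricolorable
why: free reduction leaves σ2⁻¹ σ1 σ2 σ1⁻¹ σ2⁻¹ σ1 σ1 of the original 13 letters


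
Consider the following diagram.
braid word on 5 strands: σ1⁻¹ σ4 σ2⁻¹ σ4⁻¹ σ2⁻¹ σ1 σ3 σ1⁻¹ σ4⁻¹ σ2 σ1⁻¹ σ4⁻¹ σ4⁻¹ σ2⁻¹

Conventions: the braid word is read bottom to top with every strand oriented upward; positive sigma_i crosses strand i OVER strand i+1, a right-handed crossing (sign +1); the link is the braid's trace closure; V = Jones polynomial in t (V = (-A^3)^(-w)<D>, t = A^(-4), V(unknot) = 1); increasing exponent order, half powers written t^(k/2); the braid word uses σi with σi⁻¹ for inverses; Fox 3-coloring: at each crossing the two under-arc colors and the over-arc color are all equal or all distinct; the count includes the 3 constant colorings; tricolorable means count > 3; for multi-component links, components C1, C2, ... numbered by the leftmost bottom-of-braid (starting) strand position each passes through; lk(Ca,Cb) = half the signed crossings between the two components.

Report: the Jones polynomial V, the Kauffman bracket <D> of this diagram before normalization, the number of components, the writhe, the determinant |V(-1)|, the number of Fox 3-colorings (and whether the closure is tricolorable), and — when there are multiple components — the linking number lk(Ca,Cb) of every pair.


V = t^-8 - 2t^-7 + t^-6 - 2t^-5 + 2t^-4 + t^-2
<D> = A^-10 + 2A^-2 - 2A^2 + A^6 - 2A^10 + A^14 (w = -6)
1 component over 14 crossings, w = -6
27 Fox colorings among 3^14, |V(-1)| = 9: tricolorable
why: V spans 6 powers of t: at least 6 crossings in any diagram


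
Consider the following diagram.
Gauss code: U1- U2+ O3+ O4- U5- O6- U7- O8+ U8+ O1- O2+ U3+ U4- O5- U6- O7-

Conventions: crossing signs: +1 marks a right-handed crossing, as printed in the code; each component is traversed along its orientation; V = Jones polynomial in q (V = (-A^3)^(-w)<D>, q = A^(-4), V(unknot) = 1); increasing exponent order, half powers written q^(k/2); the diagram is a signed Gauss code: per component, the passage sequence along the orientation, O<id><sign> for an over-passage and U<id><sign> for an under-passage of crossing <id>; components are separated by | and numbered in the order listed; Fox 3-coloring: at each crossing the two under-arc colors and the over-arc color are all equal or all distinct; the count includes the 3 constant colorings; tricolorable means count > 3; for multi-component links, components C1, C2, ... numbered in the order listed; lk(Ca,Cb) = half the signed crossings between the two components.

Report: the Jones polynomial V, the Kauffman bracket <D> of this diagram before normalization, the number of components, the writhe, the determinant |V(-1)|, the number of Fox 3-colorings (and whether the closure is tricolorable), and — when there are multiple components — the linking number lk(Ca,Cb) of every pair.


V = -q^-4 + q^-3 + q^-1
<D> = A^-2 + A^6 - A^10 (w = -2)
1 component over 8 crossings, w = -2
9 Fox colorings among 3^8, |V(-1)| = 3: tricolorable
why: the span of V is 3, forcing >= 3 crossings in any diagram


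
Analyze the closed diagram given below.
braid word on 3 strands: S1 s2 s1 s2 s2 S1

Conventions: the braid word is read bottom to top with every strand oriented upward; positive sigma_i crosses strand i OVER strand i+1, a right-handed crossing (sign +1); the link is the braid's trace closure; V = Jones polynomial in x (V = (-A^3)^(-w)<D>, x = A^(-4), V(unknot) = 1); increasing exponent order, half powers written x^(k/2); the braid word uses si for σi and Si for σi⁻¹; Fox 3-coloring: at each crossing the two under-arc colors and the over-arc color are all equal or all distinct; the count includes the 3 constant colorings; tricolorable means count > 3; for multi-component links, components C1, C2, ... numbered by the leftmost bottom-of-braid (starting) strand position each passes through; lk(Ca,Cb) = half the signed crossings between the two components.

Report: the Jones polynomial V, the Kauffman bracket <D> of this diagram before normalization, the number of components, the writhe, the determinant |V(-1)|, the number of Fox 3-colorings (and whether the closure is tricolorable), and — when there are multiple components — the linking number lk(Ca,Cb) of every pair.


V = 1
<D> = A^6 (w = +2)
1 component over 6 crossings, w = +2
3 Fox colorings among 3^6, |V(-1)| = 1: not tricolorable
why: w = +2 (over 6 crossings) is diagram-only; (-A^3)^(-2) removes it from V
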